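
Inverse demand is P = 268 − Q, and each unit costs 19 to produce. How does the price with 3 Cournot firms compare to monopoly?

Cournot: P = 81.25; Monopoly: P = 143.5

With 3 symmetric Cournot firms, each firm's FOC gives 268 − 4q = 19, so q = 62.25, Q = 3·62.25 = 186.75, and P = 81.25.
Monopoly sets MR = MC: 268 − 2Q = 19 ⇒ Q = 124.5, P = 268 − 124.5 = 143.5.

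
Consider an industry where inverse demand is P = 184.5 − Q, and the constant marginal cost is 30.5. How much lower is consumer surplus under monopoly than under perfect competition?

Perfect competition: P = MC = 30.5, so 184.5 − Q = 30.5 and Q = 154.
CS = ½·(184.5 − 30.5)·154 = 11858.
Monopoly sets MR = MC: 184.5 − 2Q = 30.5 ⇒ Q = 77, P = 184.5 − 77 = 107.5.
CS = ½·(184.5 − 107.5)·77 = 2964.5.
Change in consumer surplus: 2964.5 − 11858 = −8893.5.

CS falls by 8893.5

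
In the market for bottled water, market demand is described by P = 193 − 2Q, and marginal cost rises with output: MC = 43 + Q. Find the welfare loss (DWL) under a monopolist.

Competitive equilibrium sets price equal to marginal cost: 193 − 2Q = 43 + Q, so Q = 50 and P = 93.
A monopolist chooses Q where MR = MC. MR = 193 − 4Q; setting this equal to 43 + Q gives Q = 30 and P = 133.
CS = ½·(193 − 93)·50 = 2500; PS = (93·50 − 43·50 − ½·1·50²) = 1250; TS = 3750.
CS = ½·(193 − 133)·30 = 900; PS = (133·30 − 43·30 − ½·1·30²) = 2250; TS = 3150.
DWL = 3750 − 3150 = 600.

DWL = 600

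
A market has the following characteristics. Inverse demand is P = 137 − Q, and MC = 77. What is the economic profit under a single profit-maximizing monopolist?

Monopoly sets MR = MC: 137 − 2Q = 77 ⇒ Q = 30, P = 137 − 30 = 107.
Profit = (107 − 77)·30 = 900.

Profit = 900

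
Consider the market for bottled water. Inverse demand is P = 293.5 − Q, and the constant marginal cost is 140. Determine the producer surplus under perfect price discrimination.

PS = 11781.125

Under first-degree price discrimination the firm charges each unit its demand price and produces up to where P = MC, i.e. Q = 153.5. Consumer surplus is zero; producer surplus equals total surplus.
PS = ½·(293.5 − 140)·153.5 = 11781.125.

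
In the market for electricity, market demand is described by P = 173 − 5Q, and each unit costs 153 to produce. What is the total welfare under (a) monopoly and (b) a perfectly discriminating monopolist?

Monopoly: TS = 30; Perfect PD: TS = 40

Monopoly sets MR = MC: 173 − 10Q = 153 ⇒ Q = 2, P = 173 − 5·2 = 163.
CS = ½·(173 − 163)·2 = 10; PS = (163 − 153)·2 = 20; TS = 30.
With perfect price discrimination, output is the efficient level Q = 4 (where demand meets MC), but every buyer pays their willingness to pay: CS = 0 and PS = total surplus.
TS = 40 (equal to competitive TS).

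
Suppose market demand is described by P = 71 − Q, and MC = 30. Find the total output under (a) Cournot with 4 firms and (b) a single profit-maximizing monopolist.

Cournot: Q = 32.8; Monopoly: Q = 20.5

In a 4-firm Cournot equilibrium, symmetry and the first-order condition give q = (71 − 30)/(5) = 8.2. So Q = 32.8 and P = 38.2.
A monopolist chooses Q where MR = MC. MR = 71 − 2Q; setting this equal to 30 gives Q = 20.5 and P = 50.5.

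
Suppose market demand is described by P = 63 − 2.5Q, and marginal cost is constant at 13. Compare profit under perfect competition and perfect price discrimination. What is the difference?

π rises by 500

Under competition P = MC = 13, so Q = (63 − 13)/2.5 = 20.
Profit = (13 − 13)·20 = 0.
With perfect price discrimination, output is the efficient level Q = 20 (where demand meets MC), but every buyer pays their willingness to pay: CS = 0 and PS = total surplus.
PS equals the full surplus area, 500. Profit = 500 = 500.
Change in profit: 500 − 0 = 500.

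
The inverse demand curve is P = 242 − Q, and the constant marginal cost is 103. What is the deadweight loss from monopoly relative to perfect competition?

Under competition P = MC = 103, so Q = (242 − 103)/1 = 139.
Monopoly sets MR = MC: 242 − 2Q = 103 ⇒ Q = 69.5, P = 242 − 69.5 = 172.5.
DWL is the triangle between Q = 69.5 and Q = 139: ½·(139 − 69.5)·(172.5 − 103) = 2415.125.

DWL = 2415.125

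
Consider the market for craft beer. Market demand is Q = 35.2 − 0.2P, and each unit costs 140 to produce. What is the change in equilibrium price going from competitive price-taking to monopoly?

Inverting demand: P = 176 − 5Q.
Perfect competition: P = MC = 140, so 176 − 5Q = 140 and Q = 7.2.
A monopolist chooses Q where MR = MC. MR = 176 − 10Q; setting this equal to 140 gives Q = 3.6 and P = 158.
Change in equilibrium price: 158 − 140 = 18.

P rises by 18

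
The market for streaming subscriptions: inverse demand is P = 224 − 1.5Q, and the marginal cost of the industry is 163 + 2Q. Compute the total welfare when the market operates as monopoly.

A monopolist chooses Q where MR = MC. MR = 224 − 3Q; setting this equal to 163 + 2Q gives Q = 12.2 and P = 205.7.
CS = ½·(224 − 205.7)·12.2 = 111.63; PS = (205.7·12.2 − 163·12.2 − ½·2·12.2²) = 372.1; TS = 483.73.

TS = 483.73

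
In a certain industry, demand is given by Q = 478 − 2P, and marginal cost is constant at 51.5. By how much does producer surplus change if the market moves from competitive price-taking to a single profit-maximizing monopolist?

PS rises by 17578.125

Inverting demand: P = 239 − 0.5Q.
Competitive firms price at marginal cost: P = 51.5, giving Q = 375.
PS = (51.5 − 51.5)·375 = 0.
Monopoly sets MR = MC: 239 − Q = 51.5 ⇒ Q = 187.5, P = 239 − 0.5·187.5 = 145.25.
PS = (145.25 − 51.5)·187.5 = 17578.125.
Change in producer surplus: 17578.125 − 0 = 17578.125.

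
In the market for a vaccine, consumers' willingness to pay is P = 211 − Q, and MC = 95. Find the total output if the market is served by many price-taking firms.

Competitive firms price at marginal cost: P = 95, giving Q = 116.

Q = 116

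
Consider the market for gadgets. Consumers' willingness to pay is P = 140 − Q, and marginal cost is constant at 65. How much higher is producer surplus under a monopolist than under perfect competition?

PS rises by 1406.25

Competitive firms price at marginal cost: P = 65, giving Q = 75.
PS = (65 − 65)·75 = 0.
A monopolist chooses Q where MR = MC. MR = 140 − 2Q; setting this equal to 65 gives Q = 37.5 and P = 102.5.
PS = (102.5 − 65)·37.5 = 1406.25.
Change in producer surplus: 1406.25 − 0 = 1406.25.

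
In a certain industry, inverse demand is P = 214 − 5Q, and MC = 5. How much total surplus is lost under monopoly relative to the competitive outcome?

Under competition P = MC = 5, so Q = (214 − 5)/5 = 41.8.
Monopoly sets MR = MC: 214 − 10Q = 5 ⇒ Q = 20.9, P = 214 − 5·20.9 = 109.5.
DWL is the triangle between Q = 20.9 and Q = 41.8: ½·(41.8 − 20.9)·(109.5 − 5) = 1092.025.

DWL = 1092.025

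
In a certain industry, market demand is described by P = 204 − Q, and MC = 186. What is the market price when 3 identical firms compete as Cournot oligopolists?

With 3 symmetric Cournot firms, each firm's FOC gives 204 − 4q = 186, so q = 4.5, Q = 3·4.5 = 13.5, and P = 190.5.

P = 190.5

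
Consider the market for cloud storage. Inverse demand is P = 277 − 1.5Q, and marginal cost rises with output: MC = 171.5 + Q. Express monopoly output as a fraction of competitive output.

Q_m/Q_c = 0.625

A monopolist chooses Q where MR = MC. MR = 277 − 3Q; setting this equal to 171.5 + Q gives Q = 26.375 and P = 3799/16.
Competitive equilibrium sets price equal to marginal cost: 277 − 1.5Q = 171.5 + Q, so Q = 42.2 and P = 213.7.
Ratio Q_m/Q_c = 26.375/42.2 = 0.625.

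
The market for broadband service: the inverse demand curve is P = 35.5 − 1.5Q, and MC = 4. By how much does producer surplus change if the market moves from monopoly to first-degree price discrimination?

PS rises by 165.375

The monopolist equates marginal revenue to marginal cost: 35.5 − 3Q = 4, so Q = 10.5. From demand, P = 19.75.
PS = (19.75 − 4)·10.5 = 165.375.
With perfect price discrimination, output is the efficient level Q = 21 (where demand meets MC), but every buyer pays their willingness to pay: CS = 0 and PS = total surplus.
PS = ½·(35.5 − 4)·21 = 330.75.
Change in producer surplus: 330.75 − 165.375 = 165.375.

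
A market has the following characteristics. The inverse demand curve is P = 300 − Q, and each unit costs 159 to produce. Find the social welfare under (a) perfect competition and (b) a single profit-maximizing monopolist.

Under competition P = MC = 159, so Q = (300 − 159)/1 = 141.
CS = ½·(300 − 159)·141 = 9940.5; PS = (159 − 159)·141 = 0; TS = 9940.5.
The monopolist equates marginal revenue to marginal cost: 300 − 2Q = 159, so Q = 70.5. From demand, P = 229.5.
CS = ½·(300 − 229.5)·70.5 = 2485.125; PS = (229.5 − 159)·70.5 = 4970.25; TS = 7455.375.

Competition: TS = 9940.5; Monopoly: TS = 7455.375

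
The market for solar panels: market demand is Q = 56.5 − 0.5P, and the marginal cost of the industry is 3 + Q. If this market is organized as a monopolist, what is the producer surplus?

Inverting demand: P = 113 − 2Q.
Monopoly sets MR = MC: 113 − 4Q = 3 + Q ⇒ Q = 22, P = 113 − 2·22 = 69.
PS = P·Q − VC(Q) = 69·22 − (3·22 + ½·1·22²) = 1210.

PS = 1210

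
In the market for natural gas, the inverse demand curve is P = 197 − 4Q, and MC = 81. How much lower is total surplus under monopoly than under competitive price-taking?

TS falls by 420.5

Competitive firms price at marginal cost: P = 81, giving Q = 29.
CS = ½·(197 − 81)·29 = 1682; PS = (81 − 81)·29 = 0; TS = 1682.
The monopolist equates marginal revenue to marginal cost: 197 − 8Q = 81, so Q = 14.5. From demand, P = 139.
CS = ½·(197 − 139)·14.5 = 420.5; PS = (139 − 81)·14.5 = 841; TS = 1261.5.
Change in total surplus: 1261.5 − 1682 = −420.5.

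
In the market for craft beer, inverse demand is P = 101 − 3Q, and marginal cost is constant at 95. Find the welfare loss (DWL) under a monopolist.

DWL = 1.5

Perfect competition: P = MC = 95, so 101 − 3Q = 95 and Q = 2.
A monopolist chooses Q where MR = MC. MR = 101 − 6Q; setting this equal to 95 gives Q = 1 and P = 98.
DWL is the triangle between Q = 1 and Q = 2: ½·(2 − 1)·(98 − 95) = 1.5.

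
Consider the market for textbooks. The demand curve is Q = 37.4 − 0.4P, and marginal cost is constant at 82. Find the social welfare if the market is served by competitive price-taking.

Inverting demand: P = 93.5 − 2.5Q.
Perfect competition: P = MC = 82, so 93.5 − 2.5Q = 82 and Q = 4.6.
CS = ½·(93.5 − 82)·4.6 = 26.45; PS = (82 − 82)·4.6 = 0; TS = 26.45.

TS = 26.45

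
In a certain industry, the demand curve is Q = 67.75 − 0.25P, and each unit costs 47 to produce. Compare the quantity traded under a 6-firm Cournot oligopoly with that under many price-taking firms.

Cournot: Q = 48; Competition: Q = 56

Inverting demand: P = 271 − 4Q.
In a 6-firm Cournot equilibrium, symmetry and the first-order condition give q = (271 − 47)/(28) = 8. So Q = 48 and P = 79.
Competitive firms price at marginal cost: P = 47, giving Q = 56.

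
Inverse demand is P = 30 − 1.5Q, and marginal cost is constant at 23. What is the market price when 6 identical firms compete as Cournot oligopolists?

Cournot with 6 identical firms: the symmetric best-response condition is 30 − 10.5q = 23. Each firm produces q = 2/3, total output Q = 4, price P = 24.

P = 24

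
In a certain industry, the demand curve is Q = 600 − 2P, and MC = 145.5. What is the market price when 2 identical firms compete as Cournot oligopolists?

Inverting demand: P = 300 − 0.5Q.
In a 2-firm Cournot equilibrium, symmetry and the first-order condition give q = (300 − 145.5)/(1.5) = 103. So Q = 206 and P = 197.

P = 197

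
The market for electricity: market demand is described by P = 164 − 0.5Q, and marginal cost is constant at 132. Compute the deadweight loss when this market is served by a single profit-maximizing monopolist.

DWL = 256

Under competition P = MC = 132, so Q = (164 − 132)/0.5 = 64.
Monopoly sets MR = MC: 164 − Q = 132 ⇒ Q = 32, P = 164 − 0.5·32 = 148.
DWL is the triangle between Q = 32 and Q = 64: ½·(64 − 32)·(148 − 132) = 256.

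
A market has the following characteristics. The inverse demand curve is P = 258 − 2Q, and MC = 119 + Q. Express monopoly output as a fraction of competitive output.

The monopolist equates marginal revenue to marginal cost: 258 − 4Q = 119 + Q, so Q = 27.8. From demand, P = 202.4.
Under competition P = MC: 258 − 2Q = 119 + Q ⇒ Q = 139/3, P = 496/3.
Ratio Q_m/Q_c = 27.8/(139/3) = 0.6.

Q_m/Q_c = 0.6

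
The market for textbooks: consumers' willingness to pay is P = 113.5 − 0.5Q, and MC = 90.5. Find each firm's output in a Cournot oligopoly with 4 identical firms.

q_i = 9.2

In a 4-firm Cournot equilibrium, symmetry and the first-order condition give q = (113.5 − 90.5)/(2.5) = 9.2. So Q = 36.8 and P = 95.1.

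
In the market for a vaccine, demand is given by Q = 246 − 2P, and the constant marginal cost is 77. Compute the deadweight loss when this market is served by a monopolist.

DWL = 529

Inverting demand: P = 123 − 0.5Q.
Perfect competition: P = MC = 77, so 123 − 0.5Q = 77 and Q = 92.
The monopolist equates marginal revenue to marginal cost: 123 − Q = 77, so Q = 46. From demand, P = 100.
DWL is the triangle between Q = 46 and Q = 92: ½·(92 − 46)·(100 − 77) = 529.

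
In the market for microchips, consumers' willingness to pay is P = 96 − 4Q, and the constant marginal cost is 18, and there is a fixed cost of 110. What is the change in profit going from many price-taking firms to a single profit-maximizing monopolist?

Under competition P = MC = 18, so Q = (96 − 18)/4 = 19.5.
Profit = (18 − 18)·19.5 − 110 = −110.
Monopoly sets MR = MC: 96 − 8Q = 18 ⇒ Q = 9.75, P = 96 − 4·9.75 = 57.
Profit = (57 − 18)·9.75 − 110 = 270.25.
Change in profit: 270.25 − −110 = 380.25.

π rises by 380.25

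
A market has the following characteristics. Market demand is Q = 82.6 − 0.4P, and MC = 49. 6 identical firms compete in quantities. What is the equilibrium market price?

Inverting demand: P = 206.5 − 2.5Q.
In a 6-firm Cournot equilibrium, symmetry and the first-order condition give q = (206.5 − 49)/(17.5) = 9. So Q = 54 and P = 71.5.

P = 71.5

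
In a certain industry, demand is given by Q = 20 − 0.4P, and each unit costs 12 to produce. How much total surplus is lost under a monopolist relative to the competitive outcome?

DWL = 72.2

Inverting demand: P = 50 − 2.5Q.
Perfect competition: P = MC = 12, so 50 − 2.5Q = 12 and Q = 15.2.
The monopolist equates marginal revenue to marginal cost: 50 − 5Q = 12, so Q = 7.6. From demand, P = 31.
DWL is the triangle between Q = 7.6 and Q = 15.2: ½·(15.2 − 7.6)·(31 − 12) = 72.2.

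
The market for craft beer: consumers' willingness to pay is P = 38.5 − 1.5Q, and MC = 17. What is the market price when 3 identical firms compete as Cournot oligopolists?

Cournot with 3 identical firms: the symmetric best-response condition is 38.5 − 6q = 17. Each firm produces q = 43/12, total output Q = 10.75, price P = 22.375.

P = 22.375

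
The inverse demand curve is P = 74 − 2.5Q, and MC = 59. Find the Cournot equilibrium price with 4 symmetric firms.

P = 62

Cournot with 4 identical firms: the symmetric best-response condition is 74 − 12.5q = 59. Each firm produces q = 1.2, total output Q = 4.8, price P = 62.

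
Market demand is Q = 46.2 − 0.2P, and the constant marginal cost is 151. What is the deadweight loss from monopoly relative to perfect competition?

DWL = 160

Inverting demand: P = 231 − 5Q.
Perfect competition: P = MC = 151, so 231 − 5Q = 151 and Q = 16.
Monopoly sets MR = MC: 231 − 10Q = 151 ⇒ Q = 8, P = 231 − 5·8 = 191.
DWL is the triangle between Q = 8 and Q = 16: ½·(16 − 8)·(191 − 151) = 160.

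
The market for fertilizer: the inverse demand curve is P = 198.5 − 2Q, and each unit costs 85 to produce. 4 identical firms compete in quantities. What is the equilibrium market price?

In a 4-firm Cournot equilibrium, symmetry and the first-order condition give q = (198.5 − 85)/(10) = 11.35. So Q = 45.4 and P = 107.7.

P = 107.7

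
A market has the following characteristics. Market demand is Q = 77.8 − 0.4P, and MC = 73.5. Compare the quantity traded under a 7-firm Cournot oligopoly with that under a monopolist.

Inverting demand: P = 194.5 − 2.5Q.
Cournot with 7 identical firms: the symmetric best-response condition is 194.5 − 20q = 73.5. Each firm produces q = 6.05, total output Q = 42.35, price P = 88.625.
The monopolist equates marginal revenue to marginal cost: 194.5 − 5Q = 73.5, so Q = 24.2. From demand, P = 134.

Cournot: Q = 42.35; Monopoly: Q = 24.2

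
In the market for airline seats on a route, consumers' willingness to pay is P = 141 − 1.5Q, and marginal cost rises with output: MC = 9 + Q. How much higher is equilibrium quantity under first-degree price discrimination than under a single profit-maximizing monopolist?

A monopolist chooses Q where MR = MC. MR = 141 − 3Q; setting this equal to 9 + Q gives Q = 33 and P = 91.5.
With perfect price discrimination, output is the efficient level Q = 52.8 (where demand meets MC), but every buyer pays their willingness to pay: CS = 0 and PS = total surplus.
Change in equilibrium quantity: 52.8 − 33 = 19.8.

Equilibrium quantity rises by 19.8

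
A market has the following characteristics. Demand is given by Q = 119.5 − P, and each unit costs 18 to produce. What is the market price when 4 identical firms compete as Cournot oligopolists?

Inverting demand: P = 119.5 − Q.
In a 4-firm Cournot equilibrium, symmetry and the first-order condition give q = (119.5 − 18)/(5) = 20.3. So Q = 81.2 and P = 38.3.

P = 38.3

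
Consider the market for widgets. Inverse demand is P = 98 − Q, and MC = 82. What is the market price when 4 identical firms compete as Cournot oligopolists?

P = 85.2

Cournot with 4 identical firms: the symmetric best-response condition is 98 − 5q = 82. Each firm produces q = 3.2, total output Q = 12.8, price P = 85.2.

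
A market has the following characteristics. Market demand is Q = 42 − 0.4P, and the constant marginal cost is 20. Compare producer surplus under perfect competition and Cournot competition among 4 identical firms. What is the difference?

Producer surplus rises by 462.4

Inverting demand: P = 105 − 2.5Q.
Perfect competition: P = MC = 20, so 105 − 2.5Q = 20 and Q = 34.
PS = (20 − 20)·34 = 0.
Cournot with 4 identical firms: the symmetric best-response condition is 105 − 12.5q = 20. Each firm produces q = 6.8, total output Q = 27.2, price P = 37.
PS = (37 − 20)·27.2 = 462.4.
Change in producer surplus: 462.4 − 0 = 462.4.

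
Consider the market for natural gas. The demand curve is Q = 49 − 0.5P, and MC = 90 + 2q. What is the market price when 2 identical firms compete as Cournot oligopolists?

P = 94

Inverting demand: P = 98 − 2Q.
With 2 symmetric Cournot firms, each firm's FOC gives 98 − 6q = 90 + 2q, so q = 1, Q = 2·1 = 2, and P = 94.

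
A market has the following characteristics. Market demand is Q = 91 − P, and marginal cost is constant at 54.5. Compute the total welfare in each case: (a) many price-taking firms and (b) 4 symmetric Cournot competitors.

Inverting demand: P = 91 − Q.
Under competition P = MC = 54.5, so Q = (91 − 54.5)/1 = 36.5.
CS = ½·(91 − 54.5)·36.5 = 666.125; PS = (54.5 − 54.5)·36.5 = 0; TS = 666.125.
With 4 symmetric Cournot firms, each firm's FOC gives 91 − 5q = 54.5, so q = 7.3, Q = 4·7.3 = 29.2, and P = 61.8.
CS = ½·(91 − 61.8)·29.2 = 426.32; PS = (61.8 − 54.5)·29.2 = 213.16; TS = 639.48.

Competition: TS = 666.125; Cournot: TS = 639.48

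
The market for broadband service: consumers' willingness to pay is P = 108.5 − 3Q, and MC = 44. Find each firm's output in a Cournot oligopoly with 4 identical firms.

In a 4-firm Cournot equilibrium, symmetry and the first-order condition give q = (108.5 − 44)/(15) = 4.3. So Q = 17.2 and P = 56.9.

q_i = 4.3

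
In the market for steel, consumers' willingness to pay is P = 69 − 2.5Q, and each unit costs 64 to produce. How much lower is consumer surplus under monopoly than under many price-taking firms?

Under competition P = MC = 64, so Q = (69 − 64)/2.5 = 2.
CS = ½·(69 − 64)·2 = 5.
The monopolist equates marginal revenue to marginal cost: 69 − 5Q = 64, so Q = 1. From demand, P = 66.5.
CS = ½·(69 − 66.5)·1 = 1.25.
Change in consumer surplus: 1.25 − 5 = −3.75.

CS falls by 3.75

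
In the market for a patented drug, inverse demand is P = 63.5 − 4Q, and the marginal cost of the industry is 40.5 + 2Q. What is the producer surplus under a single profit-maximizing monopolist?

A monopolist chooses Q where MR = MC. MR = 63.5 − 8Q; setting this equal to 40.5 + 2Q gives Q = 2.3 and P = 54.3.
PS = P·Q − VC(Q) = 54.3·2.3 − (40.5·2.3 + ½·2·2.3²) = 26.45.

PS = 26.45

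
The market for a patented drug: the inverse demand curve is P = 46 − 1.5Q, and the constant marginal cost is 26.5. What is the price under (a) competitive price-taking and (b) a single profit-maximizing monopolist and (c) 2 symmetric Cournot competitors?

Competition: P = 26.5; Monopoly: P = 36.25; Cournot: P = 33

Perfect competition: P = MC = 26.5, so 46 − 1.5Q = 26.5 and Q = 13.
A monopolist chooses Q where MR = MC. MR = 46 − 3Q; setting this equal to 26.5 gives Q = 6.5 and P = 36.25.
In a 2-firm Cournot equilibrium, symmetry and the first-order condition give q = (46 − 26.5)/(4.5) = 13/3. So Q = 26/3 and P = 33.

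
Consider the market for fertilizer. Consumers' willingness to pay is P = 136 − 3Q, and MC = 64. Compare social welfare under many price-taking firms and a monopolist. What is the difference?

TS falls by 216

Perfect competition: P = MC = 64, so 136 − 3Q = 64 and Q = 24.
CS = ½·(136 − 64)·24 = 864; PS = (64 − 64)·24 = 0; TS = 864.
A monopolist chooses Q where MR = MC. MR = 136 − 6Q; setting this equal to 64 gives Q = 12 and P = 100.
CS = ½·(136 − 100)·12 = 216; PS = (100 − 64)·12 = 432; TS = 648.
Change in social welfare: 648 − 864 = −216.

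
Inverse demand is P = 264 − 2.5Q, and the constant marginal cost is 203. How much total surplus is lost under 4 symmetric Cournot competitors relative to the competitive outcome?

DWL = 29.768

Perfect competition: P = MC = 203, so 264 − 2.5Q = 203 and Q = 24.4.
With 4 symmetric Cournot firms, each firm's FOC gives 264 − 12.5q = 203, so q = 4.88, Q = 4·4.88 = 19.52, and P = 215.2.
DWL is the triangle between Q = 19.52 and Q = 24.4: ½·(24.4 − 19.52)·(215.2 − 203) = 29.768.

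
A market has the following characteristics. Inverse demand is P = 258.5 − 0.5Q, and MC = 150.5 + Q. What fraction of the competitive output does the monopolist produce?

Q_m/Q_c = 0.75

The monopolist equates marginal revenue to marginal cost: 258.5 − Q = 150.5 + Q, so Q = 54. From demand, P = 231.5.
Under competition P = MC: 258.5 − 0.5Q = 150.5 + Q ⇒ Q = 72, P = 222.5.
Ratio Q_m/Q_c = 54/72 = 0.75.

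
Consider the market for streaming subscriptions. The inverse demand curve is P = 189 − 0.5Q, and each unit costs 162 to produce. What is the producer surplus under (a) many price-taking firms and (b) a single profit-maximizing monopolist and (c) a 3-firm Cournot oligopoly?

Competition: PS = 0; Monopoly: PS = 364.5; Cournot: PS = 273.375

Perfect competition: P = MC = 162, so 189 − 0.5Q = 162 and Q = 54.
PS = (162 − 162)·54 = 0.
A monopolist chooses Q where MR = MC. MR = 189 − Q; setting this equal to 162 gives Q = 27 and P = 175.5.
PS = (175.5 − 162)·27 = 364.5.
In a 3-firm Cournot equilibrium, symmetry and the first-order condition give q = (189 − 162)/(2) = 13.5. So Q = 40.5 and P = 168.75.
PS = (168.75 − 162)·40.5 = 273.375.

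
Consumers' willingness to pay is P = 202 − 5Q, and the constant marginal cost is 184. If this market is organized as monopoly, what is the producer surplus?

PS = 16.2

The monopolist equates marginal revenue to marginal cost: 202 − 10Q = 184, so Q = 1.8. From demand, P = 193.
PS = (193 − 184)·1.8 = 16.2.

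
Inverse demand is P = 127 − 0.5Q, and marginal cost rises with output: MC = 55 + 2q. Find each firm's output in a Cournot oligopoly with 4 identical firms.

q_i = 16

Cournot with 4 identical firms: the symmetric best-response condition is 127 − 2.5q = 55 + 2q. Each firm produces q = 16, total output Q = 64, price P = 95.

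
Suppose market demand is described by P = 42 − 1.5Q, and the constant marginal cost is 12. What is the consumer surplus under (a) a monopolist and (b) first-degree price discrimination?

Monopoly: CS = 75; Perfect PD: CS = 0

Monopoly sets MR = MC: 42 − 3Q = 12 ⇒ Q = 10, P = 42 − 1.5·10 = 27.
CS = ½·(42 − 27)·10 = 75.
Under first-degree price discrimination the firm charges each unit its demand price and produces up to where P = MC, i.e. Q = 20. Consumer surplus is zero; producer surplus equals total surplus.
CS = 0.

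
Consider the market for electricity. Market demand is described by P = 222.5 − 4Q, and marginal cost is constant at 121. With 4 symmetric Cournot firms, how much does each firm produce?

q_i = 5.075

With 4 symmetric Cournot firms, each firm's FOC gives 222.5 − 20q = 121, so q = 5.075, Q = 4·5.075 = 20.3, and P = 141.3.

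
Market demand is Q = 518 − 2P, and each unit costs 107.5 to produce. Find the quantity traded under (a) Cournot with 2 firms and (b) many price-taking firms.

Cournot: Q = 202; Competition: Q = 303

Inverting demand: P = 259 − 0.5Q.
Cournot with 2 identical firms: the symmetric best-response condition is 259 − 1.5q = 107.5. Each firm produces q = 101, total output Q = 202, price P = 158.
Competitive firms price at marginal cost: P = 107.5, giving Q = 303.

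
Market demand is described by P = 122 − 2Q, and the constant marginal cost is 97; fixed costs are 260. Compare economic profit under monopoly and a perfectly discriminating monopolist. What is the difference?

Monopoly sets MR = MC: 122 − 4Q = 97 ⇒ Q = 6.25, P = 122 − 2·6.25 = 109.5.
Profit = (109.5 − 97)·6.25 − 260 = −181.875.
Under first-degree price discrimination the firm charges each unit its demand price and produces up to where P = MC, i.e. Q = 12.5. Consumer surplus is zero; producer surplus equals total surplus.
PS equals the full surplus area, 156.25. Profit = 156.25 − 260 = −103.75.
Change in economic profit: −103.75 − −181.875 = 78.125.

Economic profit rises by 78.125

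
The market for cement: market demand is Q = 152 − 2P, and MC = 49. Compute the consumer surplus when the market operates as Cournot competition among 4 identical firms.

Inverting demand: P = 76 − 0.5Q.
In a 4-firm Cournot equilibrium, symmetry and the first-order condition give q = (76 − 49)/(2.5) = 10.8. So Q = 43.2 and P = 54.4.
CS = ½·(76 − 54.4)·43.2 = 466.56.

CS = 466.56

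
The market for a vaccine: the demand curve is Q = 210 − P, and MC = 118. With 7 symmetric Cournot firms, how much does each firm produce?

q_i = 11.5

Inverting demand: P = 210 − Q.
With 7 symmetric Cournot firms, each firm's FOC gives 210 − 8q = 118, so q = 11.5, Q = 7·11.5 = 80.5, and P = 129.5.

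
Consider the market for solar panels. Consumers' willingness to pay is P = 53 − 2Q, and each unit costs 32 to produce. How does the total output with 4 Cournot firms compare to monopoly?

Cournot: Q = 8.4; Monopoly: Q = 5.25

With 4 symmetric Cournot firms, each firm's FOC gives 53 − 10q = 32, so q = 2.1, Q = 4·2.1 = 8.4, and P = 36.2.
Monopoly sets MR = MC: 53 − 4Q = 32 ⇒ Q = 5.25, P = 53 − 2·5.25 = 42.5.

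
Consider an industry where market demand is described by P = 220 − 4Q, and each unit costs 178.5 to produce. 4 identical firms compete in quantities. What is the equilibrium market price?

P = 186.8

Cournot with 4 identical firms: the symmetric best-response condition is 220 − 20q = 178.5. Each firm produces q = 2.075, total output Q = 8.3, price P = 186.8.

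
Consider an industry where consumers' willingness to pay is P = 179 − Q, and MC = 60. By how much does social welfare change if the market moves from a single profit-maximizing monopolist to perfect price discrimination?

Social welfare rises by 1770.125

Monopoly sets MR = MC: 179 − 2Q = 60 ⇒ Q = 59.5, P = 179 − 59.5 = 119.5.
CS = ½·(179 − 119.5)·59.5 = 1770.125; PS = (119.5 − 60)·59.5 = 3540.25; TS = 5310.375.
With perfect price discrimination, output is the efficient level Q = 119 (where demand meets MC), but every buyer pays their willingness to pay: CS = 0 and PS = total surplus.
TS = 7080.5 (equal to competitive TS).
Change in social welfare: 7080.5 − 5310.375 = 1770.125.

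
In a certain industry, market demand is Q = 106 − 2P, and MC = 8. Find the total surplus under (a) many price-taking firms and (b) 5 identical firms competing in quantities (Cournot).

Inverting demand: P = 53 − 0.5Q.
Competitive firms price at marginal cost: P = 8, giving Q = 90.
CS = ½·(53 − 8)·90 = 2025; PS = (8 − 8)·90 = 0; TS = 2025.
In a 5-firm Cournot equilibrium, symmetry and the first-order condition give q = (53 − 8)/(3) = 15. So Q = 75 and P = 15.5.
CS = ½·(53 − 15.5)·75 = 1406.25; PS = (15.5 − 8)·75 = 562.5; TS = 1968.75.

Competition: TS = 2025; Cournot: TS = 1968.75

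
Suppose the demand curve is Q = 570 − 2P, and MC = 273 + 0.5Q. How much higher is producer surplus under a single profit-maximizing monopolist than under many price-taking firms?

Inverting demand: P = 285 − 0.5Q.
Competitive equilibrium sets price equal to marginal cost: 285 − 0.5Q = 273 + 0.5Q, so Q = 12 and P = 279.
PS = P·Q − VC(Q) = 279·12 − (273·12 + ½·0.5·12²) = 36.
A monopolist chooses Q where MR = MC. MR = 285 − Q; setting this equal to 273 + 0.5Q gives Q = 8 and P = 281.
PS = P·Q − VC(Q) = 281·8 − (273·8 + ½·0.5·8²) = 48.
Change in producer surplus: 48 − 36 = 12.

PS rises by 12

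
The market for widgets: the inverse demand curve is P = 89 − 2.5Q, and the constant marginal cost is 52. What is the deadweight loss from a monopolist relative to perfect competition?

DWL = 68.45

Competitive firms price at marginal cost: P = 52, giving Q = 14.8.
The monopolist equates marginal revenue to marginal cost: 89 − 5Q = 52, so Q = 7.4. From demand, P = 70.5.
DWL is the triangle between Q = 7.4 and Q = 14.8: ½·(14.8 − 7.4)·(70.5 − 52) = 68.45.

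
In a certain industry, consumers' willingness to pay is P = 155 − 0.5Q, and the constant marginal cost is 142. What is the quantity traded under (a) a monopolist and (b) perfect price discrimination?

Monopoly: Q = 13; Perfect PD: Q = 26

A monopolist chooses Q where MR = MC. MR = 155 − Q; setting this equal to 142 gives Q = 13 and P = 148.5.
A perfectly discriminating monopolist sells every unit with P(Q) ≥ MC(Q), so output equals the competitive quantity Q = 26. Each buyer pays their reservation price, so CS = 0 and the firm captures all surplus.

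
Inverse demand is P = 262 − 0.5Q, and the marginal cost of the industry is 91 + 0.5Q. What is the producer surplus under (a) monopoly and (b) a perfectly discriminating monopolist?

Monopoly: PS = 9747; Perfect PD: PS = 14620.5

A monopolist chooses Q where MR = MC. MR = 262 − Q; setting this equal to 91 + 0.5Q gives Q = 114 and P = 205.
PS = P·Q − VC(Q) = 205·114 − (91·114 + ½·0.5·114²) = 9747.
A perfectly discriminating monopolist sells every unit with P(Q) ≥ MC(Q), so output equals the competitive quantity Q = 171. Each buyer pays their reservation price, so CS = 0 and the firm captures all surplus.
PS = ½·(262 − 91)·171 = 14620.5.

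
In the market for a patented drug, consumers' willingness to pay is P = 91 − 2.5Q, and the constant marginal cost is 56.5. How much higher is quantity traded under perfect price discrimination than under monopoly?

The monopolist equates marginal revenue to marginal cost: 91 − 5Q = 56.5, so Q = 6.9. From demand, P = 73.75.
A perfectly discriminating monopolist sells every unit with P(Q) ≥ MC(Q), so output equals the competitive quantity Q = 13.8. Each buyer pays their reservation price, so CS = 0 and the firm captures all surplus.
Change in quantity traded: 13.8 − 6.9 = 6.9.

Q rises by 6.9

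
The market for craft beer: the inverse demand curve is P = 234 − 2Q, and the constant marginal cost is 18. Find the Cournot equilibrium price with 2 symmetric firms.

P = 90

In a 2-firm Cournot equilibrium, symmetry and the first-order condition give q = (234 − 18)/(6) = 36. So Q = 72 and P = 90.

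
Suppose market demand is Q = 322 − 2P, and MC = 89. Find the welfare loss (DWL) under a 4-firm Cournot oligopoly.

Inverting demand: P = 161 − 0.5Q.
Perfect competition: P = MC = 89, so 161 − 0.5Q = 89 and Q = 144.
With 4 symmetric Cournot firms, each firm's FOC gives 161 − 2.5q = 89, so q = 28.8, Q = 4·28.8 = 115.2, and P = 103.4.
DWL is the triangle between Q = 115.2 and Q = 144: ½·(144 − 115.2)·(103.4 − 89) = 207.36.

DWL = 207.36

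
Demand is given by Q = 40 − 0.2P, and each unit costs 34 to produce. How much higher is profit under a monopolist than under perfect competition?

Inverting demand: P = 200 − 5Q.
Competitive firms price at marginal cost: P = 34, giving Q = 33.2.
Profit = (34 − 34)·33.2 = 0.
Monopoly sets MR = MC: 200 − 10Q = 34 ⇒ Q = 16.6, P = 200 − 5·16.6 = 117.
Profit = (117 − 34)·16.6 = 1377.8.
Change in profit: 1377.8 − 0 = 1377.8.

π rises by 1377.8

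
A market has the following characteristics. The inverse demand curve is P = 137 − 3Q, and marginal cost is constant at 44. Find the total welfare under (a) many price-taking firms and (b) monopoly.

Competition: TS = 1441.5; Monopoly: TS = 1081.125

Under competition P = MC = 44, so Q = (137 − 44)/3 = 31.
CS = ½·(137 − 44)·31 = 1441.5; PS = (44 − 44)·31 = 0; TS = 1441.5.
Monopoly sets MR = MC: 137 − 6Q = 44 ⇒ Q = 15.5, P = 137 − 3·15.5 = 90.5.
CS = ½·(137 − 90.5)·15.5 = 360.375; PS = (90.5 − 44)·15.5 = 720.75; TS = 1081.125.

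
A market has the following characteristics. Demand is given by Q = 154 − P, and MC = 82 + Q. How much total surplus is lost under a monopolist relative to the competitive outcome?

Inverting demand: P = 154 − Q.
Competitive equilibrium sets price equal to marginal cost: 154 − Q = 82 + Q, so Q = 36 and P = 118.
Monopoly sets MR = MC: 154 − 2Q = 82 + Q ⇒ Q = 24, P = 154 − 24 = 130.
CS = ½·(154 − 118)·36 = 648; PS = (118·36 − 82·36 − ½·1·36²) = 648; TS = 1296.
CS = ½·(154 − 130)·24 = 288; PS = (130·24 − 82·24 − ½·1·24²) = 864; TS = 1152.
DWL = 1296 − 1152 = 144.

DWL = 144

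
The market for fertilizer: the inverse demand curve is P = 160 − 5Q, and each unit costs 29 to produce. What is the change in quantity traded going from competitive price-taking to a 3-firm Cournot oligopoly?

Under competition P = MC = 29, so Q = (160 − 29)/5 = 26.2.
In a 3-firm Cournot equilibrium, symmetry and the first-order condition give q = (160 − 29)/(20) = 6.55. So Q = 19.65 and P = 61.75.
Change in quantity traded: 19.65 − 26.2 = −6.55.

Q falls by 6.55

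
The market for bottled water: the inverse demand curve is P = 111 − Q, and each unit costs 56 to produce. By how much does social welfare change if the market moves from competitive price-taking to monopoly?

Social welfare falls by 378.125

Competitive firms price at marginal cost: P = 56, giving Q = 55.
CS = ½·(111 − 56)·55 = 1512.5; PS = (56 − 56)·55 = 0; TS = 1512.5.
A monopolist chooses Q where MR = MC. MR = 111 − 2Q; setting this equal to 56 gives Q = 27.5 and P = 83.5.
CS = ½·(111 − 83.5)·27.5 = 378.125; PS = (83.5 − 56)·27.5 = 756.25; TS = 1134.375.
Change in social welfare: 1134.375 − 1512.5 = −378.125.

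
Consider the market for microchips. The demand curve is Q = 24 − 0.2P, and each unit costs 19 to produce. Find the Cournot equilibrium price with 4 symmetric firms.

P = 39.2

Inverting demand: P = 120 − 5Q.
In a 4-firm Cournot equilibrium, symmetry and the first-order condition give q = (120 − 19)/(25) = 4.04. So Q = 16.16 and P = 39.2.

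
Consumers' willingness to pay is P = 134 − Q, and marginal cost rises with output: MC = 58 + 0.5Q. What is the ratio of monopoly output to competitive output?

Q_m/Q_c = 0.6

Monopoly sets MR = MC: 134 − 2Q = 58 + 0.5Q ⇒ Q = 30.4, P = 134 − 30.4 = 103.6.
Competitive equilibrium sets price equal to marginal cost: 134 − Q = 58 + 0.5Q, so Q = 152/3 and P = 250/3.
Ratio Q_m/Q_c = 30.4/(152/3) = 0.6.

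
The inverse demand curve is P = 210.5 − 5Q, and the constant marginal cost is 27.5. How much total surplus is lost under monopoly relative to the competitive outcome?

DWL = 837.225

Perfect competition: P = MC = 27.5, so 210.5 − 5Q = 27.5 and Q = 36.6.
Monopoly sets MR = MC: 210.5 − 10Q = 27.5 ⇒ Q = 18.3, P = 210.5 − 5·18.3 = 119.
DWL is the triangle between Q = 18.3 and Q = 36.6: ½·(36.6 − 18.3)·(119 − 27.5) = 837.225.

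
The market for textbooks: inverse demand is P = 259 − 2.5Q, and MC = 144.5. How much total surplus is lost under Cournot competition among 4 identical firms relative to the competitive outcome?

Under competition P = MC = 144.5, so Q = (259 − 144.5)/2.5 = 45.8.
With 4 symmetric Cournot firms, each firm's FOC gives 259 − 12.5q = 144.5, so q = 9.16, Q = 4·9.16 = 36.64, and P = 167.4.
DWL is the triangle between Q = 36.64 and Q = 45.8: ½·(45.8 − 36.64)·(167.4 − 144.5) = 104.882.

DWL = 104.882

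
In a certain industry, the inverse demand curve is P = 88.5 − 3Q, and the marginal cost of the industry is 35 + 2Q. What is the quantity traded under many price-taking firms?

Q = 10.7

Competitive equilibrium sets price equal to marginal cost: 88.5 − 3Q = 35 + 2Q, so Q = 10.7 and P = 56.4.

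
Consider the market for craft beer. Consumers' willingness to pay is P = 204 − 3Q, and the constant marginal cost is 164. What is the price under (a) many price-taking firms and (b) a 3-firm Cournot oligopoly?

Under competition P = MC = 164, so Q = (204 − 164)/3 = 40/3.
With 3 symmetric Cournot firms, each firm's FOC gives 204 − 12q = 164, so q = 10/3, Q = 3·10/3 = 10, and P = 174.

Competition: P = 164; Cournot: P = 174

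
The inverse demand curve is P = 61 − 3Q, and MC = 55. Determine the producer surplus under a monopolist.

PS = 3

Monopoly sets MR = MC: 61 − 6Q = 55 ⇒ Q = 1, P = 61 − 3·1 = 58.
PS = (58 − 55)·1 = 3.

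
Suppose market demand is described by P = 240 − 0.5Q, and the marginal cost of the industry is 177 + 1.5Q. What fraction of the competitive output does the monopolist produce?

Q_m/Q_c = 0.8

A monopolist chooses Q where MR = MC. MR = 240 − Q; setting this equal to 177 + 1.5Q gives Q = 25.2 and P = 227.4.
Competitive equilibrium sets price equal to marginal cost: 240 − 0.5Q = 177 + 1.5Q, so Q = 31.5 and P = 224.25.
Ratio Q_m/Q_c = 25.2/31.5 = 0.8.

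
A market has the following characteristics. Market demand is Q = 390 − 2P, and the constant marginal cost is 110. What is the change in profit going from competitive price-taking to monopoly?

Profit rises by 3612.5

Inverting demand: P = 195 − 0.5Q.
Under competition P = MC = 110, so Q = (195 − 110)/0.5 = 170.
Profit = (110 − 110)·170 = 0.
Monopoly sets MR = MC: 195 − Q = 110 ⇒ Q = 85, P = 195 − 0.5·85 = 152.5.
Profit = (152.5 − 110)·85 = 3612.5.
Change in profit: 3612.5 − 0 = 3612.5.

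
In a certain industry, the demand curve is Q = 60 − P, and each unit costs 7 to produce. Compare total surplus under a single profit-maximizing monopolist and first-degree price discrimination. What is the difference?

Inverting demand: P = 60 − Q.
Monopoly sets MR = MC: 60 − 2Q = 7 ⇒ Q = 26.5, P = 60 − 26.5 = 33.5.
CS = ½·(60 − 33.5)·26.5 = 351.125; PS = (33.5 − 7)·26.5 = 702.25; TS = 1053.375.
Under first-degree price discrimination the firm charges each unit its demand price and produces up to where P = MC, i.e. Q = 53. Consumer surplus is zero; producer surplus equals total surplus.
TS = 1404.5 (equal to competitive TS).
Change in total surplus: 1404.5 − 1053.375 = 351.125.

TS rises by 351.125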